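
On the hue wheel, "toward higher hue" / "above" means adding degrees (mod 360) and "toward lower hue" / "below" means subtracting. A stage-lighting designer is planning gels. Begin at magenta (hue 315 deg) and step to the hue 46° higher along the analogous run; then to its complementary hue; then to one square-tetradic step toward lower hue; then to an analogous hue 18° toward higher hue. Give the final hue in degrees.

315 + 46 = 361 → 361 − 360 = 1°   (analog 46° ↑)
1 + 180 = 181°   (complement)
181 − 90 = 91°   (square ↓)
91 + 18 = 109°   (analog 18° ↑)

109°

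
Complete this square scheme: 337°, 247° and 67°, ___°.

157°

A square tetradic scheme places four hues every 90°.
The full set through 67° is {67°, 157°, 247°, 337°}.
Given {67°, 247°, 337°}, the missing hue is 157°.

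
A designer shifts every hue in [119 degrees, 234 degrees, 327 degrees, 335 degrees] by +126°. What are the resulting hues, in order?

245°, 0°, 93°, 101°

119 + 126 = 245°
234 + 126 = 360 → 360 − 360 = 0°
327 + 126 = 453 → 453 − 360 = 93°
335 + 126 = 461 → 461 − 360 = 101°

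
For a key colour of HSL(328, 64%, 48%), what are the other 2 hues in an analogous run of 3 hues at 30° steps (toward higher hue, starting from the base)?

Analogous hues sit every 30° along the wheel.
328 + 30 = 358°
328 + 60 = 388 → 388 − 360 = 28°

358° and 28°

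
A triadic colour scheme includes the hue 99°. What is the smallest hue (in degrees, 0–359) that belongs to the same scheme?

A triad places three hues 120° apart.
The full set through 99° is {99°, 219°, 339°}.

99°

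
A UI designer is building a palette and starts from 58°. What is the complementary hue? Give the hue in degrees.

The complement sits 180° across the wheel.
58 + 180 = 238°

238°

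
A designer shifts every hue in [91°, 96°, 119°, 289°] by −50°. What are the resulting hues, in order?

91 − 50 = 41°
96 − 50 = 46°
119 − 50 = 69°
289 − 50 = 239°

41°, 46°, 69°, 239°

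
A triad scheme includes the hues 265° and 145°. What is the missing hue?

A triad places three hues 120° apart.
The full set through 145° is {25°, 145°, 265°}.
Given {145°, 265°}, the missing hue is 25°.

25°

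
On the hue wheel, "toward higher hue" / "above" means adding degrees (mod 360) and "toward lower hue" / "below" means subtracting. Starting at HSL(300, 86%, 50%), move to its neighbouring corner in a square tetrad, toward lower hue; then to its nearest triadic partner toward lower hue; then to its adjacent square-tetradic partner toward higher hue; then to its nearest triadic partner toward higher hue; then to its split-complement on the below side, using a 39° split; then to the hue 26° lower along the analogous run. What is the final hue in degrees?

55°

300 − 90 = 210°   (square ↓)
210 − 120 = 90°   (triadic ↓)
90 + 90 = 180°   (square ↑)
180 + 120 = 300°   (triadic ↑)
300 + 141 = 441 → 441 − 360 = 81°   (split-comp 39° ↓)
81 − 26 = 55°   (analog 26° ↓)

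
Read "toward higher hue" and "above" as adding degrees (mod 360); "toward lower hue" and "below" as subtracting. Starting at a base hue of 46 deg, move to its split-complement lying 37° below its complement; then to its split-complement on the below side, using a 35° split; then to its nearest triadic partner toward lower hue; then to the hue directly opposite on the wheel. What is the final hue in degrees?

46 + 143 = 189°   (split-comp 37° ↓)
189 + 145 = 334°   (split-comp 35° ↓)
334 − 120 = 214°   (triadic ↓)
214 + 180 = 394 → 394 − 360 = 34°   (complement)

34°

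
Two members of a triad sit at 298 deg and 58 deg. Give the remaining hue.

A triad spaces three hues 120° apart.
The full set is {58°, 178°, 298°}.

178°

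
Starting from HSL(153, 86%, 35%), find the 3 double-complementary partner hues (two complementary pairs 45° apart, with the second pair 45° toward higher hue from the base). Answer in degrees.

198°, 333° and 18°

A rectangular tetradic uses two complementary pairs 45° apart: offsets 0°, 45°, 180°, 225°.
153 + 45 = 198°
153 + 180 = 333°
153 + 225 = 378 → 378 − 360 = 18°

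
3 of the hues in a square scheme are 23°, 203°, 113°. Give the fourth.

293°

A square tetradic scheme places four hues every 90°.
The full set through 23° is {23°, 113°, 203°, 293°}.
Given {23°, 113°, 203°}, the missing hue is 293°.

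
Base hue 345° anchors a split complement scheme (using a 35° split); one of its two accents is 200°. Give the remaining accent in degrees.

Split-complementary hues sit 35° either side of the complement.
Complement of the base 345°: 345 + 180 = 525 → 525 − 360 = 165°
The given accent 200° is 35° one side of 165°; the other accent sits 35° the other side: 165 − 35 = 130°

130°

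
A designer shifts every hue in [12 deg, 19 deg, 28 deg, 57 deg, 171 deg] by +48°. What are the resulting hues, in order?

12 + 48 = 60°
19 + 48 = 67°
28 + 48 = 76°
57 + 48 = 105°
171 + 48 = 219°

60°, 67°, 76°, 105°, 219°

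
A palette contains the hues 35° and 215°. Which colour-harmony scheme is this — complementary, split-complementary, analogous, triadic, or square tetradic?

complementary

Sort the hues: 35°, 215°.
Successive gaps around the wheel: 180°, 180°.
Two hues 180° apart are complementary.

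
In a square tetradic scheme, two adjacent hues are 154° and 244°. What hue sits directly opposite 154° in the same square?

A square tetradic scheme places four hues 90° apart; opposite corners are 180° apart.
154 + 180 = 334°

334°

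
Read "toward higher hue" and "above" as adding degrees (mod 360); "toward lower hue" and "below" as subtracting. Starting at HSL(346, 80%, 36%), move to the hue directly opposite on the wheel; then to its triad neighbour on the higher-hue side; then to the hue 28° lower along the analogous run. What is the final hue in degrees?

+180° (complement): 346 + 180 = 526 → 526 − 360 = 166°
+120° (triadic ↑): 166 + 120 = 286°
−28° (analog 28° ↓): 286 − 28 = 258°

258°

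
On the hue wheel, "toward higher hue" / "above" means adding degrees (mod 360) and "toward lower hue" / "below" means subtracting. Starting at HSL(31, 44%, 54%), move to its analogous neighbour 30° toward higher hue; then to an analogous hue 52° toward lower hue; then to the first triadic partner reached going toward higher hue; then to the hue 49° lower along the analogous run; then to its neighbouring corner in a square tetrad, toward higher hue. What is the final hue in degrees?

analog 30° ↑ +30°: 31 + 30 = 61°
analog 52° ↓ −52°: 61 − 52 = 9°
triadic ↑ +120°: 9 + 120 = 129°
analog 49° ↓ −49°: 129 − 49 = 80°
square ↑ +90°: 80 + 90 = 170°

170°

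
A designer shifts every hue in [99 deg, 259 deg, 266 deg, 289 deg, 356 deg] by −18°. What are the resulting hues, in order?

81°, 241°, 248°, 271°, 338°

99 − 18 = 81°
259 − 18 = 241°
266 − 18 = 248°
289 − 18 = 271°
356 − 18 = 338°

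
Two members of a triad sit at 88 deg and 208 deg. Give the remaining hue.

A triad spaces three hues 120° apart.
The full set is {88°, 208°, 328°}.

328°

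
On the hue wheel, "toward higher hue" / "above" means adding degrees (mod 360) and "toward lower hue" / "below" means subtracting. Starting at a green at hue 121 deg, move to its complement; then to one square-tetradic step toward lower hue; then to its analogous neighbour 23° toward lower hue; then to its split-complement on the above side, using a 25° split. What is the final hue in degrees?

33°

complement +180°: 121 + 180 = 301°
square ↓ −90°: 301 − 90 = 211°
analog 23° ↓ −23°: 211 − 23 = 188°
split-comp 25° ↑ +205°: 188 + 205 = 393 → 393 − 360 = 33°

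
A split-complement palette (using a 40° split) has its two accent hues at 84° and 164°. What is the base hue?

304°

The accents sit 40° either side of the complement, so the complement is their short-arc midpoint on the wheel.
Short-arc midpoint of 84° and 164°: 124°.
Base is 180° from the complement: 124 − 180 = -56 → -56 + 360 = 304°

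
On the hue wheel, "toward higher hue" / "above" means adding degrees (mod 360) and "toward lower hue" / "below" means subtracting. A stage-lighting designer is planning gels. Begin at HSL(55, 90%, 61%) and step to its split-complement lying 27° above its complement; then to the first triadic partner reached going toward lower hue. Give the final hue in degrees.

55 + 207 = 262°   (split-comp 27° ↑)
262 − 120 = 142°   (triadic ↓)

142°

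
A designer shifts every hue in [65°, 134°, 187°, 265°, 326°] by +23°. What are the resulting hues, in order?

65 + 23 = 88°
134 + 23 = 157°
187 + 23 = 210°
265 + 23 = 288°
326 + 23 = 349°

88°, 157°, 210°, 288°, 349°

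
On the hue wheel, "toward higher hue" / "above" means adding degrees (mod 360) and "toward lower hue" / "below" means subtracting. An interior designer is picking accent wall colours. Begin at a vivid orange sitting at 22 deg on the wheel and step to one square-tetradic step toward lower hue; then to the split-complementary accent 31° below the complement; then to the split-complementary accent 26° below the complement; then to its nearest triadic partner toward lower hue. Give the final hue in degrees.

115°

−90° (square ↓): 22 − 90 = -68 → -68 + 360 = 292°
+149° (split-comp 31° ↓): 292 + 149 = 441 → 441 − 360 = 81°
+154° (split-comp 26° ↓): 81 + 154 = 235°
−120° (triadic ↓): 235 − 120 = 115°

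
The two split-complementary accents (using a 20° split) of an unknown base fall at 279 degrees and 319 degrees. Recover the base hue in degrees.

119°

The accents sit 20° either side of the complement, so the complement is their short-arc midpoint on the wheel.
Short-arc midpoint of 279° and 319°: 299°.
Base is 180° from the complement: 299 − 180 = 119°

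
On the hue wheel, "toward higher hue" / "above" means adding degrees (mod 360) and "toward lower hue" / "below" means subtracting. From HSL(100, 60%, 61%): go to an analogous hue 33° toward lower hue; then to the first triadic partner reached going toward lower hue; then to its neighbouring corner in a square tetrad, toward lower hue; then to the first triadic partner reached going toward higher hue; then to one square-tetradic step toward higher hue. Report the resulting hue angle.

67°

100 − 33 = 67°   (analog 33° ↓)
67 − 120 = -53 → -53 + 360 = 307°   (triadic ↓)
307 − 90 = 217°   (square ↓)
217 + 120 = 337°   (triadic ↑)
337 + 90 = 427 → 427 − 360 = 67°   (square ↑)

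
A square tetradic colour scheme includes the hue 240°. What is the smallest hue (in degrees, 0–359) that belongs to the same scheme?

A square tetradic scheme places four hues every 90°.
The full set through 240° is {60°, 150°, 240°, 330°}.

60°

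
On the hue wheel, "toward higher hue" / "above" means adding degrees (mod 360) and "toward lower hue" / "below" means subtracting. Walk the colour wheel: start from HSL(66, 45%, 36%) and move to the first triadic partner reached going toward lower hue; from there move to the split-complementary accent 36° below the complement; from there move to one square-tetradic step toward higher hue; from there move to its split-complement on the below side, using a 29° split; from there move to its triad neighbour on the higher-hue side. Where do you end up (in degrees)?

91°

66 − 120 = -54 → -54 + 360 = 306°   (triadic ↓)
306 + 144 = 450 → 450 − 360 = 90°   (split-comp 36° ↓)
90 + 90 = 180°   (square ↑)
180 + 151 = 331°   (split-comp 29° ↓)
331 + 120 = 451 → 451 − 360 = 91°   (triadic ↑)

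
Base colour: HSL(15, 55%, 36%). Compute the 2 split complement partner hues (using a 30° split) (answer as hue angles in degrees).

Split-complementary hues sit 30° either side of the complement.
Complement of 15°: 15 + 180 = 195°
195 − 30 = 165°
195 + 30 = 225°

165° and 225°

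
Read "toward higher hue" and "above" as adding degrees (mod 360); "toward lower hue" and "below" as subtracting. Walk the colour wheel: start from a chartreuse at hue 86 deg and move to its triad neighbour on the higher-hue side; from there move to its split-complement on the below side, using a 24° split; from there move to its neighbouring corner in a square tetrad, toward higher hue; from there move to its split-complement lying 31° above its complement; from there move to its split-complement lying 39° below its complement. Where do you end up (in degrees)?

84°

86 + 120 = 206°   (triadic ↑)
206 + 156 = 362 → 362 − 360 = 2°   (split-comp 24° ↓)
2 + 90 = 92°   (square ↑)
92 + 211 = 303°   (split-comp 31° ↑)
303 + 141 = 444 → 444 − 360 = 84°   (split-comp 39° ↓)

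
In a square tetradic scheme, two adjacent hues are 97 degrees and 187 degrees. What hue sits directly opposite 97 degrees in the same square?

277°

A square tetradic scheme places four hues 90° apart; opposite corners are 180° apart.
97 + 180 = 277°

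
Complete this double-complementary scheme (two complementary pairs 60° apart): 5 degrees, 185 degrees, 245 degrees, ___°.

65°

A rectangular tetradic uses two complementary pairs 60° apart: offsets 0°, 60°, 180°, 240°.
Among {5°, 185°, 245°}, 185° and 5° are a 180° pair.
The remaining hue 245° needs its own complement: 245 + 180 = 425 → 425 − 360 = 65°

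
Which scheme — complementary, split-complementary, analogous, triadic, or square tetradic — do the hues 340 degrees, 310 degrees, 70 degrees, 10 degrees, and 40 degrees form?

analogous

Sort the hues: 10°, 40°, 70°, 310°, 340°.
Successive gaps around the wheel: 30°, 30°, 240°, 30°, 30°.
A run of hues at equal small steps (30°) with one large closing gap is an analogous group.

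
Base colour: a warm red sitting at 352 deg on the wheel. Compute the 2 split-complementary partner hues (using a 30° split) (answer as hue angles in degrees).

Complement of 352 deg: 352 + 180 = 532 → 532 − 360 = 172°
172 − 30 = 142°
172 + 30 = 202°

142° and 202°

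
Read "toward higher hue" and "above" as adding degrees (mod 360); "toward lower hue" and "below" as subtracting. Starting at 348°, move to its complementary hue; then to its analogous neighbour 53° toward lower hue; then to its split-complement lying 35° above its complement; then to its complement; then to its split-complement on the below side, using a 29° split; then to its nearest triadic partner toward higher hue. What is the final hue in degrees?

61°

348 + 180 = 528 → 528 − 360 = 168°   (complement)
168 − 53 = 115°   (analog 53° ↓)
115 + 215 = 330°   (split-comp 35° ↑)
330 + 180 = 510 → 510 − 360 = 150°   (complement)
150 + 151 = 301°   (split-comp 29° ↓)
301 + 120 = 421 → 421 − 360 = 61°   (triadic ↑)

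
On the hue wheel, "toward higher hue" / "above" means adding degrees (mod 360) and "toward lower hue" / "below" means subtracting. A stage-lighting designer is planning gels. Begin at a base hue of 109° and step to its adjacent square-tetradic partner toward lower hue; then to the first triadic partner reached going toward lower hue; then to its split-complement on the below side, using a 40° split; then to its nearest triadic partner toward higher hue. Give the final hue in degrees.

−90° (square ↓): 109 − 90 = 19°
−120° (triadic ↓): 19 − 120 = -101 → -101 + 360 = 259°
+140° (split-comp 40° ↓): 259 + 140 = 399 → 399 − 360 = 39°
+120° (triadic ↑): 39 + 120 = 159°

159°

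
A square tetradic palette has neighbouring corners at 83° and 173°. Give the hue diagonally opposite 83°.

263°

A square tetradic scheme places four hues 90° apart; opposite corners are 180° apart.
83 + 180 = 263°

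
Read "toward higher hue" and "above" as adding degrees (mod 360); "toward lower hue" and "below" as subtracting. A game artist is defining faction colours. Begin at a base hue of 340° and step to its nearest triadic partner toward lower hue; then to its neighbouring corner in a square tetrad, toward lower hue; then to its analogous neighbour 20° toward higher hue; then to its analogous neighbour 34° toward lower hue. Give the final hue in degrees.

−120° (triadic ↓): 340 − 120 = 220°
−90° (square ↓): 220 − 90 = 130°
+20° (analog 20° ↑): 130 + 20 = 150°
−34° (analog 34° ↓): 150 − 34 = 116°

116°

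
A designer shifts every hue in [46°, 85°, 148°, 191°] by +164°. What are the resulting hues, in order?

210°, 249°, 312°, 355°

46 + 164 = 210°
85 + 164 = 249°
148 + 164 = 312°
191 + 164 = 355°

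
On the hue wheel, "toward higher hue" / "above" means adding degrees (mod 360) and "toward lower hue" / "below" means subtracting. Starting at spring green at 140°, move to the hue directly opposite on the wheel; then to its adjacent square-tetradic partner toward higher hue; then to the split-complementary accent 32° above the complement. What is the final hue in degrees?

262°

140 + 180 = 320°   (complement)
320 + 90 = 410 → 410 − 360 = 50°   (square ↑)
50 + 212 = 262°   (split-comp 32° ↑)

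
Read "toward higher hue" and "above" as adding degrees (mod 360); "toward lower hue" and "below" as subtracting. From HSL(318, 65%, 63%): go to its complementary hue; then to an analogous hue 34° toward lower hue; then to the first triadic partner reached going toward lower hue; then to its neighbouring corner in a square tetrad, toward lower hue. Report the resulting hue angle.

complement +180°: 318 + 180 = 498 → 498 − 360 = 138°
analog 34° ↓ −34°: 138 − 34 = 104°
triadic ↓ −120°: 104 − 120 = -16 → -16 + 360 = 344°
square ↓ −90°: 344 − 90 = 254°

254°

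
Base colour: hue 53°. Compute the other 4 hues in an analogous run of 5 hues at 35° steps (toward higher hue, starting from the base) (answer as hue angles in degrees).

Analogous hues sit every 35° along the wheel.
53 + 35 = 88°
53 + 70 = 123°
53 + 105 = 158°
53 + 140 = 193°

88°, 123°, 158°, and 193°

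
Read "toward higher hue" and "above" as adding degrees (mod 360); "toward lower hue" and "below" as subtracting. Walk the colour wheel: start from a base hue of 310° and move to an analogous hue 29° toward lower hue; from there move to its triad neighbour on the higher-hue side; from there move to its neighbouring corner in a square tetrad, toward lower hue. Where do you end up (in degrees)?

311°

310 − 29 = 281°   (analog 29° ↓)
281 + 120 = 401 → 401 − 360 = 41°   (triadic ↑)
41 − 90 = -49 → -49 + 360 = 311°   (square ↓)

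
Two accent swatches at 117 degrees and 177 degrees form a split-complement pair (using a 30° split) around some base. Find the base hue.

327°

The accents sit 30° either side of the complement, so the complement is their short-arc midpoint on the wheel.
Short-arc midpoint of 117° and 177°: 147°.
Base is 180° from the complement: 147 − 180 = -33 → -33 + 360 = 327°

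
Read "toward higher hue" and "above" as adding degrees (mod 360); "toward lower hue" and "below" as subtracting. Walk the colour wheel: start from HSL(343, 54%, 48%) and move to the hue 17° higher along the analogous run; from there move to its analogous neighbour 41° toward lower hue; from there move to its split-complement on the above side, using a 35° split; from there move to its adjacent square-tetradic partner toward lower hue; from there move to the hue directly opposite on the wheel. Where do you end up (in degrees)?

343 + 17 = 360 → 360 − 360 = 0°   (analog 17° ↑)
0 − 41 = -41 → -41 + 360 = 319°   (analog 41° ↓)
319 + 215 = 534 → 534 − 360 = 174°   (split-comp 35° ↑)
174 − 90 = 84°   (square ↓)
84 + 180 = 264°   (complement)

264°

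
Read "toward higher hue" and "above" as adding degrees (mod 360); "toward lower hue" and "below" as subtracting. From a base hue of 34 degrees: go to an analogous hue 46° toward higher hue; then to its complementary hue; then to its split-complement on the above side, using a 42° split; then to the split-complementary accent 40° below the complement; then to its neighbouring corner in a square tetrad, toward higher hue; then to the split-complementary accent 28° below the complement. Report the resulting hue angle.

34 + 46 = 80°   (analog 46° ↑)
80 + 180 = 260°   (complement)
260 + 222 = 482 → 482 − 360 = 122°   (split-comp 42° ↑)
122 + 140 = 262°   (split-comp 40° ↓)
262 + 90 = 352°   (square ↑)
352 + 152 = 504 → 504 − 360 = 144°   (split-comp 28° ↓)

144°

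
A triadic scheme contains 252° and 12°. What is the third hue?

132°

A triad spaces three hues 120° apart.
The full set is {12°, 132°, 252°}.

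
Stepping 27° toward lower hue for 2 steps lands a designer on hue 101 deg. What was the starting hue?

155°

2 steps of 27° (toward lower hue) give a net shift of −54°.
Start = end − shift: 101 + 54 = 155°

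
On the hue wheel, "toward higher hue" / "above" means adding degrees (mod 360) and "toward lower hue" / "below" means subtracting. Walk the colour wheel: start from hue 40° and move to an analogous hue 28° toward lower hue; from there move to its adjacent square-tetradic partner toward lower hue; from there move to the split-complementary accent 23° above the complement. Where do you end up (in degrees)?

40 − 28 = 12°   (analog 28° ↓)
12 − 90 = -78 → -78 + 360 = 282°   (square ↓)
282 + 203 = 485 → 485 − 360 = 125°   (split-comp 23° ↑)

125°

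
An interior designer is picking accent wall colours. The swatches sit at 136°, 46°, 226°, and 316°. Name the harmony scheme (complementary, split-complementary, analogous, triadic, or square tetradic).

square tetradic

Sort the hues: 46°, 136°, 226°, 316°.
Successive gaps around the wheel: 90°, 90°, 90°, 90°.
Four hues every 90° form a square tetradic scheme.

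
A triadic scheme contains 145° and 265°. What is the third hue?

A triad spaces three hues 120° apart.
The full set is {25°, 145°, 265°}.

25°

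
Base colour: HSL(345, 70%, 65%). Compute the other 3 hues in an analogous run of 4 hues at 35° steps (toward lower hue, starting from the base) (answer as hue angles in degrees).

Analogous hues sit every 35° along the wheel.
345 − 35 = 310°
345 − 70 = 275°
345 − 105 = 240°

310°, 275° and 240°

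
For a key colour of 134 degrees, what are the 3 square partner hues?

224°, 314° and 44°

A square tetradic scheme places four hues every 90°.
134 + 90 = 224°
134 + 180 = 314°
134 + 270 = 404 → 404 − 360 = 44°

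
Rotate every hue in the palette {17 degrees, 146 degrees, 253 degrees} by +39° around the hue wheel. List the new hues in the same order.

56°, 185°, 292°

17 + 39 = 56°
146 + 39 = 185°
253 + 39 = 292°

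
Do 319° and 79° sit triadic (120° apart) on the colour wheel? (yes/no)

yes

Angular distance: |319 − 79| = 240; shorter arc = 360 − 240 = 120°.
Triadic (120° apart) requires 120°.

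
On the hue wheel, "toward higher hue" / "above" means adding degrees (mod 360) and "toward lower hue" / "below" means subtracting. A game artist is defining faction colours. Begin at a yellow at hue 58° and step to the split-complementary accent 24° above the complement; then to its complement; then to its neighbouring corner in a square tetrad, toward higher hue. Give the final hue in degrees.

split-comp 24° ↑ +204°: 58 + 204 = 262°
complement +180°: 262 + 180 = 442 → 442 − 360 = 82°
square ↑ +90°: 82 + 90 = 172°

172°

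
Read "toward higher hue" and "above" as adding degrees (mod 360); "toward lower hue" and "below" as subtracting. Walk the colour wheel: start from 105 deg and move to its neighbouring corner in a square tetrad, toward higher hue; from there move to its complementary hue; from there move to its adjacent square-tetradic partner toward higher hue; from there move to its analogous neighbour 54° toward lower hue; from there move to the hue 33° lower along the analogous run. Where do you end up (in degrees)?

105 + 90 = 195°   (square ↑)
195 + 180 = 375 → 375 − 360 = 15°   (complement)
15 + 90 = 105°   (square ↑)
105 − 54 = 51°   (analog 54° ↓)
51 − 33 = 18°   (analog 33° ↓)

18°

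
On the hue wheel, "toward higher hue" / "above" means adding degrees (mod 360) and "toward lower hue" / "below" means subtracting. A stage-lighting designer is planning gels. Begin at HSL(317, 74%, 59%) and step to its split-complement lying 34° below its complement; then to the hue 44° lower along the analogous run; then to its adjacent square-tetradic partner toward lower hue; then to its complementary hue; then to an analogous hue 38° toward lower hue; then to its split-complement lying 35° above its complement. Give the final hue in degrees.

split-comp 34° ↓ +146°: 317 + 146 = 463 → 463 − 360 = 103°
analog 44° ↓ −44°: 103 − 44 = 59°
square ↓ −90°: 59 − 90 = -31 → -31 + 360 = 329°
complement +180°: 329 + 180 = 509 → 509 − 360 = 149°
analog 38° ↓ −38°: 149 − 38 = 111°
split-comp 35° ↑ +215°: 111 + 215 = 326°

326°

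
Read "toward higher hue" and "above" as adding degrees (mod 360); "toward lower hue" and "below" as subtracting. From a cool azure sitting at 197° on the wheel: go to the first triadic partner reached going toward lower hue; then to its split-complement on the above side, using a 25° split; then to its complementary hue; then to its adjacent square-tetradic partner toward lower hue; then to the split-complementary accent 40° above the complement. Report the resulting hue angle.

triadic ↓ −120°: 197 − 120 = 77°
split-comp 25° ↑ +205°: 77 + 205 = 282°
complement +180°: 282 + 180 = 462 → 462 − 360 = 102°
square ↓ −90°: 102 − 90 = 12°
split-comp 40° ↑ +220°: 12 + 220 = 232°

232°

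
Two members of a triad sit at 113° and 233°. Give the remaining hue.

A triad spaces three hues 120° apart.
The full set is {113°, 233°, 353°}.

353°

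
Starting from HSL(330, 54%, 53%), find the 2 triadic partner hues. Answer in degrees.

330 + 120 = 450 → 450 − 360 = 90°
330 + 240 = 570 → 570 − 360 = 210°

90° and 210°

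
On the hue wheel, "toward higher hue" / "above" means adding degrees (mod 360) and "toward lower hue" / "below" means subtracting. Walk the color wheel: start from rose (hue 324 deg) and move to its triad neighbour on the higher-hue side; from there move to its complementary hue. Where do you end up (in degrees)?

triadic ↑ +120°: 324 + 120 = 444 → 444 − 360 = 84°
complement +180°: 84 + 180 = 264°

264°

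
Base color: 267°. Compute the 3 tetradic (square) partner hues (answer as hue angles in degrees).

357°, 87°, and 177°

A square tetradic scheme places four hues every 90°.
267 + 90 = 357°
267 + 180 = 447 → 447 − 360 = 87°
267 + 270 = 537 → 537 − 360 = 177°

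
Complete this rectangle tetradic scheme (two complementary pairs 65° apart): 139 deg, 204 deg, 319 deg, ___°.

24°

A rectangular tetradic uses two complementary pairs 65° apart: offsets 0°, 65°, 180°, 245°.
Among {139°, 204°, 319°}, 139° and 319° are a 180° pair.
The remaining hue 204° needs its own complement: 204 + 180 = 384 → 384 − 360 = 24°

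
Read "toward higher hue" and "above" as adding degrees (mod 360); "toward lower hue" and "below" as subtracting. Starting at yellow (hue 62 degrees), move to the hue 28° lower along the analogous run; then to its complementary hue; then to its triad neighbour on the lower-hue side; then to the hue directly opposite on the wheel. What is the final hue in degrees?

274°

62 − 28 = 34°   (analog 28° ↓)
34 + 180 = 214°   (complement)
214 − 120 = 94°   (triadic ↓)
94 + 180 = 274°   (complement)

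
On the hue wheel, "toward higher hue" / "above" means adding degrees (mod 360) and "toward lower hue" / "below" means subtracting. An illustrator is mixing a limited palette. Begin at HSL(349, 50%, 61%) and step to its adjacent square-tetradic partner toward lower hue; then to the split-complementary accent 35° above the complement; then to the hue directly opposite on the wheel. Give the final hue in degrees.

square ↓ −90°: 349 − 90 = 259°
split-comp 35° ↑ +215°: 259 + 215 = 474 → 474 − 360 = 114°
complement +180°: 114 + 180 = 294°

294°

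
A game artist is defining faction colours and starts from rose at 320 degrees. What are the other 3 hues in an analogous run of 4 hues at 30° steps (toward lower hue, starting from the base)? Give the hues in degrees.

290°, 260° and 230°

320 − 30 = 290°
320 − 60 = 260°
320 − 90 = 230°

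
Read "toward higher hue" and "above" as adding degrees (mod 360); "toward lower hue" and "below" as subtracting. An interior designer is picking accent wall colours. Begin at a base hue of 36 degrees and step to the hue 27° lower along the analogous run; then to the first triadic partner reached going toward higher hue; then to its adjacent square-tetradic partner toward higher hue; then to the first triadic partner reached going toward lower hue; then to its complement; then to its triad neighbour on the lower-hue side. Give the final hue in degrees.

159°

analog 27° ↓ −27°: 36 − 27 = 9°
triadic ↑ +120°: 9 + 120 = 129°
square ↑ +90°: 129 + 90 = 219°
triadic ↓ −120°: 219 − 120 = 99°
complement +180°: 99 + 180 = 279°
triadic ↓ −120°: 279 − 120 = 159°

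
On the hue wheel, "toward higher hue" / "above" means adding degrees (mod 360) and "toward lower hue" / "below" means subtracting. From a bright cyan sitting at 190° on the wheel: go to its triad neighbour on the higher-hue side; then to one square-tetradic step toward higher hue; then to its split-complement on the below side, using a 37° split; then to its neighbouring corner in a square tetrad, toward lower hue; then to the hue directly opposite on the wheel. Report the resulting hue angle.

190 + 120 = 310°   (triadic ↑)
310 + 90 = 400 → 400 − 360 = 40°   (square ↑)
40 + 143 = 183°   (split-comp 37° ↓)
183 − 90 = 93°   (square ↓)
93 + 180 = 273°   (complement)

273°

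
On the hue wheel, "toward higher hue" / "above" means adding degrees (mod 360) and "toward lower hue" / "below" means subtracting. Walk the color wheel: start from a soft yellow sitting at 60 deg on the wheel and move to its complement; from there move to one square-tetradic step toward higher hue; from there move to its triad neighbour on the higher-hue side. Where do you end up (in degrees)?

90°

60 + 180 = 240°   (complement)
240 + 90 = 330°   (square ↑)
330 + 120 = 450 → 450 − 360 = 90°   (triadic ↑)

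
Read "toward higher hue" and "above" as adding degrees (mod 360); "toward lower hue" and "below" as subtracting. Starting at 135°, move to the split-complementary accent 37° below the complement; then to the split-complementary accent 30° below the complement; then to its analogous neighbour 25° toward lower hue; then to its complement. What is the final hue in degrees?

split-comp 37° ↓ +143°: 135 + 143 = 278°
split-comp 30° ↓ +150°: 278 + 150 = 428 → 428 − 360 = 68°
analog 25° ↓ −25°: 68 − 25 = 43°
complement +180°: 43 + 180 = 223°

223°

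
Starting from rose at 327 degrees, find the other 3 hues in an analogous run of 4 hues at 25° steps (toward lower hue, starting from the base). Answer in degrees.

Analogous hues sit every 25° along the wheel.
327 − 25 = 302°
327 − 50 = 277°
327 − 75 = 252°

302°, 277°, and 252°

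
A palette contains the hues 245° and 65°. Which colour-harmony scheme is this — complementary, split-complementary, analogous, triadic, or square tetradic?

complementary

Sort the hues: 65°, 245°.
Successive gaps around the wheel: 180°, 180°.
Two hues 180° apart are complementary.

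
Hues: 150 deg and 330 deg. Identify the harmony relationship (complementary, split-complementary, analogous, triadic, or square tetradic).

complementary

Sort the hues: 150°, 330°.
Successive gaps around the wheel: 180°, 180°.
Two hues 180° apart are complementary.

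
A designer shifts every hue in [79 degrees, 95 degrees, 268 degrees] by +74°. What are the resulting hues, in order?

79 + 74 = 153°
95 + 74 = 169°
268 + 74 = 342°

153°, 169°, 342°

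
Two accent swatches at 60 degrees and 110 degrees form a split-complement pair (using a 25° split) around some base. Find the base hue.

The accents sit 25° either side of the complement, so the complement is their short-arc midpoint on the wheel.
Short-arc midpoint of 60° and 110°: 85°.
Base is 180° from the complement: 85 − 180 = -95 → -95 + 360 = 265°

265°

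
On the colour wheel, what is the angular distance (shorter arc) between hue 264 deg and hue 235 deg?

29°

|264 − 235| = 29.
29 ≤ 180, so the shorter arc is 29°.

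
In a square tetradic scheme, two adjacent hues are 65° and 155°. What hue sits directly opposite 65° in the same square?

245°

A square tetradic scheme places four hues 90° apart; opposite corners are 180° apart.
65 + 180 = 245°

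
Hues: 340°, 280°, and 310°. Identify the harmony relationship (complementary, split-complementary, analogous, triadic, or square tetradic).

Sort the hues: 280°, 310°, 340°.
Successive gaps around the wheel: 30°, 30°, 300°.
A run of hues at equal small steps (30°) with one large closing gap is an analogous group.

analogous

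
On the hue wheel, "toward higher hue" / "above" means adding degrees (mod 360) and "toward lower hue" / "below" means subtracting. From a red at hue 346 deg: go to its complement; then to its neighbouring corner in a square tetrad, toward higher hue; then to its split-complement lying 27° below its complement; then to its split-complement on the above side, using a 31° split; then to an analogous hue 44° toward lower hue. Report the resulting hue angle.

complement +180°: 346 + 180 = 526 → 526 − 360 = 166°
square ↑ +90°: 166 + 90 = 256°
split-comp 27° ↓ +153°: 256 + 153 = 409 → 409 − 360 = 49°
split-comp 31° ↑ +211°: 49 + 211 = 260°
analog 44° ↓ −44°: 260 − 44 = 216°

216°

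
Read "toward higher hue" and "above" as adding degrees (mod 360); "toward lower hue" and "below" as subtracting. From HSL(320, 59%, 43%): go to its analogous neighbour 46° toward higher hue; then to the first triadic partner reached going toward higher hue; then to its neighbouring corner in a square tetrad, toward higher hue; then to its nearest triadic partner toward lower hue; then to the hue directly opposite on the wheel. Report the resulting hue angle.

276°

320 + 46 = 366 → 366 − 360 = 6°   (analog 46° ↑)
6 + 120 = 126°   (triadic ↑)
126 + 90 = 216°   (square ↑)
216 − 120 = 96°   (triadic ↓)
96 + 180 = 276°   (complement)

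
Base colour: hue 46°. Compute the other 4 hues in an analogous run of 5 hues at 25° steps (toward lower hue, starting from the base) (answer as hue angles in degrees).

21°, 356°, 331° and 306°

Analogous hues sit every 25° along the wheel.
46 − 25 = 21°
46 − 50 = -4 → -4 + 360 = 356°
46 − 75 = -29 → -29 + 360 = 331°
46 − 100 = -54 → -54 + 360 = 306°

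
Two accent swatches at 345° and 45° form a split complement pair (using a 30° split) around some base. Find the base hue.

195°

The accents sit 30° either side of the complement, so the complement is their short-arc midpoint on the wheel.
Short-arc midpoint of 345° and 45°: 15°.
Base is 180° from the complement: 15 − 180 = -165 → -165 + 360 = 195°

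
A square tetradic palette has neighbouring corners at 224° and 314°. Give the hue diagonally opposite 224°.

A square tetradic scheme places four hues 90° apart; opposite corners are 180° apart.
224 + 180 = 404 → 404 − 360 = 44°

44°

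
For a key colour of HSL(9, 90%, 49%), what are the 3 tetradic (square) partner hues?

99°, 189°, 279°

A square tetradic scheme places four hues every 90°.
9 + 90 = 99°
9 + 180 = 189°
9 + 270 = 279°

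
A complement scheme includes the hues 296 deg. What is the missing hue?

The complement sits 180° across the wheel.
The full set through 296° is {116°, 296°}.
Given {296°}, the missing hue is 116°.

116°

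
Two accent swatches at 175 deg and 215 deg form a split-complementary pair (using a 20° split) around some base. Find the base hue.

15°

The accents sit 20° either side of the complement, so the complement is their short-arc midpoint on the wheel.
Short-arc midpoint of 175° and 215°: 195°.
Base is 180° from the complement: 195 − 180 = 15°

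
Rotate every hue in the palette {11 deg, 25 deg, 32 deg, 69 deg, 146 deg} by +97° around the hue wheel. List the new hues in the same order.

108°, 122°, 129°, 166°, 243°

11 + 97 = 108°
25 + 97 = 122°
32 + 97 = 129°
69 + 97 = 166°
146 + 97 = 243°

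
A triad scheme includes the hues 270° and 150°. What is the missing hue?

A triad places three hues 120° apart.
The full set through 150° is {30°, 150°, 270°}.
Given {150°, 270°}, the missing hue is 30°.

30°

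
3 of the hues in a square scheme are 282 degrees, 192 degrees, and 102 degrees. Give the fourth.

A square tetradic scheme places four hues every 90°.
The full set through 102° is {12°, 102°, 192°, 282°}.
Given {102°, 192°, 282°}, the missing hue is 12°.

12°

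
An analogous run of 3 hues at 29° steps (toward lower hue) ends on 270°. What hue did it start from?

328°

2 steps of 29° (toward lower hue) give a net shift of −58°.
Start = end − shift: 270 + 58 = 328°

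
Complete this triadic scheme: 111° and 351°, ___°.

231°

A triad places three hues 120° apart.
The full set through 111° is {111°, 231°, 351°}.
Given {111°, 351°}, the missing hue is 231°.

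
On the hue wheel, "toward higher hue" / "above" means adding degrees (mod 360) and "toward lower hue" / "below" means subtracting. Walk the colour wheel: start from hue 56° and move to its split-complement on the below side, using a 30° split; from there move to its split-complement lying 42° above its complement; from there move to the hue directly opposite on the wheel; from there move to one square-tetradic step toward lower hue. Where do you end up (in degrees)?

+150° (split-comp 30° ↓): 56 + 150 = 206°
+222° (split-comp 42° ↑): 206 + 222 = 428 → 428 − 360 = 68°
+180° (complement): 68 + 180 = 248°
−90° (square ↓): 248 − 90 = 158°

158°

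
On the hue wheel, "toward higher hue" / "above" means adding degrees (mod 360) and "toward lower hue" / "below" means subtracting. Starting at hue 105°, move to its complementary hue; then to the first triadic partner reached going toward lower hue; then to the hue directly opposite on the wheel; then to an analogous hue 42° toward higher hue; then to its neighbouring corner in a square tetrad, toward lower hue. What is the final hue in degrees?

297°

complement +180°: 105 + 180 = 285°
triadic ↓ −120°: 285 − 120 = 165°
complement +180°: 165 + 180 = 345°
analog 42° ↑ +42°: 345 + 42 = 387 → 387 − 360 = 27°
square ↓ −90°: 27 − 90 = -63 → -63 + 360 = 297°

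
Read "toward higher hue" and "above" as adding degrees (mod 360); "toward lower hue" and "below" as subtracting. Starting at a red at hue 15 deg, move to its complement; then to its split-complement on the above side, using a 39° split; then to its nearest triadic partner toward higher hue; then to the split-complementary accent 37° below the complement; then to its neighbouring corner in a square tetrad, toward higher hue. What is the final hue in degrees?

47°

+180° (complement): 15 + 180 = 195°
+219° (split-comp 39° ↑): 195 + 219 = 414 → 414 − 360 = 54°
+120° (triadic ↑): 54 + 120 = 174°
+143° (split-comp 37° ↓): 174 + 143 = 317°
+90° (square ↑): 317 + 90 = 407 → 407 − 360 = 47°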